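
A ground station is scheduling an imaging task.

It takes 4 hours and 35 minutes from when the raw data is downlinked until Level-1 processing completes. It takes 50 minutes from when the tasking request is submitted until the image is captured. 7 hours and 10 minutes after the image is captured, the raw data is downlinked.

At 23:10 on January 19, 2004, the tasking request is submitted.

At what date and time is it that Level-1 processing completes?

The tasking request is submitted: 23:10 Jan 19, 2004.
The image is captured: 23:10 Jan 19, 2004 + 50m = 00:00 Jan 20, 2004.
The raw data is downlinked: 00:00 Jan 20, 2004 + 7h10m = 07:10 Jan 20, 2004.
Level-1 processing completes: 07:10 Jan 20, 2004 + 4h35m = 11:45 Jan 20, 2004.

11:45 on January 20, 2004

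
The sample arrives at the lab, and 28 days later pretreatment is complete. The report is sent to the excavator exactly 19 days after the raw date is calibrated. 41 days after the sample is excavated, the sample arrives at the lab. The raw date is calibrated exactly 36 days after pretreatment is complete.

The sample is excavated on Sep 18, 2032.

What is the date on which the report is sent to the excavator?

Jan 20, 2033

The sample is excavated: Sep 18, 2032.
The sample arrives at the lab: Sep 18, 2032 + 41 days = Oct 29, 2032.
Pretreatment is complete: Oct 29, 2032 + 28 days = Nov 26, 2032.
The raw date is calibrated: Nov 26, 2032 + 36 days = Jan 1, 2033.
The report is sent to the excavator: Jan 1, 2033 + 19 days = Jan 20, 2033.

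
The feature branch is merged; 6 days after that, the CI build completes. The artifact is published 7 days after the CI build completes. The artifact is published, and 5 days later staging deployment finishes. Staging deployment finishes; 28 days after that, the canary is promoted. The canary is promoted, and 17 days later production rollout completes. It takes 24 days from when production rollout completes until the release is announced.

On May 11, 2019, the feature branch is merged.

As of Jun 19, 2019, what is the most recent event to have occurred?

The feature branch is merged: May 11, 2019.
The CI build completes: May 11, 2019 + 6 days = May 17, 2019.
The artifact is published: May 17, 2019 + 7 days = May 24, 2019.
Staging deployment finishes: May 24, 2019 + 5 days = May 29, 2019.
The canary is promoted: May 29, 2019 + 28 days = Jun 26, 2019.
Production rollout completes: Jun 26, 2019 + 17 days = Jul 13, 2019.
The release is announced: Jul 13, 2019 + 24 days = Aug 6, 2019.
Jun 19, 2019 falls between when staging deployment finishes (May 29, 2019) and when the canary is promoted (Jun 26, 2019).

Staging deployment finishes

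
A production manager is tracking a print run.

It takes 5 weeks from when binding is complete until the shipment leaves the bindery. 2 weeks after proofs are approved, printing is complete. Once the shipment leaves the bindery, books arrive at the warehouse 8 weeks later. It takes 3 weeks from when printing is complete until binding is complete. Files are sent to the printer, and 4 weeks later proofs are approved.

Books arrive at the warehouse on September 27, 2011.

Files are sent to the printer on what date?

Books arrive at the warehouse: Sep 27, 2011.
The shipment leaves the bindery: Sep 27, 2011 − 8 weeks = Aug 2, 2011.
Binding is complete: Aug 2, 2011 − 5 weeks = Jun 28, 2011.
Printing is complete: Jun 28, 2011 − 3 weeks = Jun 7, 2011.
Proofs are approved: Jun 7, 2011 − 2 weeks = May 24, 2011.
Files are sent to the printer: May 24, 2011 − 4 weeks = Apr 26, 2011.

April 26, 2011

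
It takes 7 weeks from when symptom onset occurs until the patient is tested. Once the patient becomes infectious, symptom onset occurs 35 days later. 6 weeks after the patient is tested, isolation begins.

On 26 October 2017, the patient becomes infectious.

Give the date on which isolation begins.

The patient becomes infectious: Oct 26, 2017.
Symptom onset occurs: Oct 26, 2017 + 35 days = Nov 30, 2017.
The patient is tested: Nov 30, 2017 + 7 weeks = Jan 18, 2018.
Isolation begins: Jan 18, 2018 + 6 weeks = Mar 1, 2018.

1 March 2018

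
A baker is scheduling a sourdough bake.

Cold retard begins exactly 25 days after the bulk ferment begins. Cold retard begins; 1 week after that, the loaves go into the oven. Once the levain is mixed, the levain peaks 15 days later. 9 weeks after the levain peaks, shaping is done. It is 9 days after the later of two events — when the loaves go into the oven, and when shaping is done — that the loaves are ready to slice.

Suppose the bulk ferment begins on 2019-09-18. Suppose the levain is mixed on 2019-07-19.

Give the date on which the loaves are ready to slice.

The bulk ferment begins: Sep 18, 2019.
Cold retard begins: Sep 18, 2019 + 25 days = Oct 13, 2019.
The loaves go into the oven: Oct 13, 2019 + 1 week = Oct 20, 2019.
The levain is mixed: Jul 19, 2019.
The levain peaks: Jul 19, 2019 + 15 days = Aug 3, 2019.
Shaping is done: Aug 3, 2019 + 9 weeks = Oct 5, 2019.
Both prerequisites met — the loaves go into the oven (Oct 20, 2019), shaping is done (Oct 5, 2019); the later is Oct 20, 2019.
The loaves are ready to slice: Oct 20, 2019 + 9 days = Oct 29, 2019.

2019-10-29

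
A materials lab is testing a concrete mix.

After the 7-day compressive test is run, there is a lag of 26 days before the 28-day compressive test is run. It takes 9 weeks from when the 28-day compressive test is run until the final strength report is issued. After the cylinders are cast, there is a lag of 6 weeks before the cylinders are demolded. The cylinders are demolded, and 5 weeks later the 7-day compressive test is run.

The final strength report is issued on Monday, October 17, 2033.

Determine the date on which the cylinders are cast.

The final strength report is issued: Oct 17, 2033.
The 28-day compressive test is run: Oct 17, 2033 − 9 weeks = Aug 15, 2033.
The 7-day compressive test is run: Aug 15, 2033 − 26 days = Jul 20, 2033.
The cylinders are demolded: Jul 20, 2033 − 5 weeks = Jun 15, 2033.
The cylinders are cast: Jun 15, 2033 − 6 weeks = May 4, 2033.

Wednesday, May 4, 2033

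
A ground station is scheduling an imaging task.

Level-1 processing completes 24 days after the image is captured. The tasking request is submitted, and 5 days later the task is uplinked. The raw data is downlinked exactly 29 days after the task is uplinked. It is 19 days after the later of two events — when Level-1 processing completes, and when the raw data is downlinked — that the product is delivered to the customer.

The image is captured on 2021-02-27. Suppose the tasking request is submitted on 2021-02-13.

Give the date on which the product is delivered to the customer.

2021-04-11

The image is captured: Feb 27, 2021.
Level-1 processing completes: Feb 27, 2021 + 24 days = Mar 23, 2021.
The tasking request is submitted: Feb 13, 2021.
The task is uplinked: Feb 13, 2021 + 5 days = Feb 18, 2021.
The raw data is downlinked: Feb 18, 2021 + 29 days = Mar 19, 2021.
Both prerequisites met — Level-1 processing completes (Mar 23, 2021), the raw data is downlinked (Mar 19, 2021); the later is Mar 23, 2021.
The product is delivered to the customer: Mar 23, 2021 + 19 days = Apr 11, 2021.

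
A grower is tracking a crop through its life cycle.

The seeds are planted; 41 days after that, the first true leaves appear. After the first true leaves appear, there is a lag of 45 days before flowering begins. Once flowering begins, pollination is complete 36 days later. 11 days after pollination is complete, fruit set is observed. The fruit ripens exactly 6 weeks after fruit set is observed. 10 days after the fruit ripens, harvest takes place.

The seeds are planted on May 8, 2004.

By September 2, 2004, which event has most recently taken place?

Flowering begins

The seeds are planted: May 8, 2004.
The first true leaves appear: May 8, 2004 + 41 days = Jun 18, 2004.
Flowering begins: Jun 18, 2004 + 45 days = Aug 2, 2004.
Pollination is complete: Aug 2, 2004 + 36 days = Sep 7, 2004.
Fruit set is observed: Sep 7, 2004 + 11 days = Sep 18, 2004.
The fruit ripens: Sep 18, 2004 + 6 weeks = Oct 30, 2004.
Harvest takes place: Oct 30, 2004 + 10 days = Nov 9, 2004.
Sep 2, 2004 falls between when flowering begins (Aug 2, 2004) and when pollination is complete (Sep 7, 2004).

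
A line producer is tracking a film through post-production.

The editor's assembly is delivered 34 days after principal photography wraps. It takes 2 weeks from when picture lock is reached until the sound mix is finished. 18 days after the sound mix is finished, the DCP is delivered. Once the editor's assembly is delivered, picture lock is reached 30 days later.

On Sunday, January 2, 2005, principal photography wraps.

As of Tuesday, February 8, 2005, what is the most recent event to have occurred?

The editor's assembly is delivered

Principal photography wraps: Jan 2, 2005.
The editor's assembly is delivered: Jan 2, 2005 + 34 days = Feb 5, 2005.
Picture lock is reached: Feb 5, 2005 + 30 days = Mar 7, 2005.
The sound mix is finished: Mar 7, 2005 + 2 weeks = Mar 21, 2005.
The DCP is delivered: Mar 21, 2005 + 18 days = Apr 8, 2005.
Feb 8, 2005 falls between when the editor's assembly is delivered (Feb 5, 2005) and when picture lock is reached (Mar 7, 2005).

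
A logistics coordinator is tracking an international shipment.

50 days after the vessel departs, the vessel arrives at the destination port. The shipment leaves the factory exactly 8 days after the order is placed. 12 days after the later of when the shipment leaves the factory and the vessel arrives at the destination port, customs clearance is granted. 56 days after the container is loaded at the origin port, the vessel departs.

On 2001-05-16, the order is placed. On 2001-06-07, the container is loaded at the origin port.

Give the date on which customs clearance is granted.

2001-10-03

The order is placed: May 16, 2001.
The shipment leaves the factory: May 16, 2001 + 8 days = May 24, 2001.
The container is loaded at the origin port: Jun 7, 2001.
The vessel departs: Jun 7, 2001 + 56 days = Aug 2, 2001.
The vessel arrives at the destination port: Aug 2, 2001 + 50 days = Sep 21, 2001.
Both prerequisites met — the shipment leaves the factory (May 24, 2001), the vessel arrives at the destination port (Sep 21, 2001); the later is Sep 21, 2001.
Customs clearance is granted: Sep 21, 2001 + 12 days = Oct 3, 2001.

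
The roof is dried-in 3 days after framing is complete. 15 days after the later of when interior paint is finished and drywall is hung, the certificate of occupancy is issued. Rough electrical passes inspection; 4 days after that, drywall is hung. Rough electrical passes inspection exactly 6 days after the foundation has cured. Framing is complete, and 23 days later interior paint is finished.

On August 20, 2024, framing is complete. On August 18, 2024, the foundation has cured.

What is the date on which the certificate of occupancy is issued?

Framing is complete: Aug 20, 2024.
Interior paint is finished: Aug 20, 2024 + 23 days = Sep 12, 2024.
The foundation has cured: Aug 18, 2024.
Rough electrical passes inspection: Aug 18, 2024 + 6 days = Aug 24, 2024.
Drywall is hung: Aug 24, 2024 + 4 days = Aug 28, 2024.
Both prerequisites met — interior paint is finished (Sep 12, 2024), drywall is hung (Aug 28, 2024); the later is Sep 12, 2024.
The certificate of occupancy is issued: Sep 12, 2024 + 15 days = Sep 27, 2024.

September 27, 2024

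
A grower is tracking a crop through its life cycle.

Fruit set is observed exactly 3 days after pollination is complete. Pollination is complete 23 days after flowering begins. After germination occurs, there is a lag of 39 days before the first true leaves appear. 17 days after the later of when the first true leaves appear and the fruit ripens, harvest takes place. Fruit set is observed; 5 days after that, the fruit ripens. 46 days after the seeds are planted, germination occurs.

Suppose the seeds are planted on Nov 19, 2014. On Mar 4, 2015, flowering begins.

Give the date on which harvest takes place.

Apr 21, 2015

The seeds are planted: Nov 19, 2014.
Germination occurs: Nov 19, 2014 + 46 days = Jan 4, 2015.
The first true leaves appear: Jan 4, 2015 + 39 days = Feb 12, 2015.
Flowering begins: Mar 4, 2015.
Pollination is complete: Mar 4, 2015 + 23 days = Mar 27, 2015.
Fruit set is observed: Mar 27, 2015 + 3 days = Mar 30, 2015.
The fruit ripens: Mar 30, 2015 + 5 days = Apr 4, 2015.
Both prerequisites met — the first true leaves appear (Feb 12, 2015), the fruit ripens (Apr 4, 2015); the later is Apr 4, 2015.
Harvest takes place: Apr 4, 2015 + 17 days = Apr 21, 2015.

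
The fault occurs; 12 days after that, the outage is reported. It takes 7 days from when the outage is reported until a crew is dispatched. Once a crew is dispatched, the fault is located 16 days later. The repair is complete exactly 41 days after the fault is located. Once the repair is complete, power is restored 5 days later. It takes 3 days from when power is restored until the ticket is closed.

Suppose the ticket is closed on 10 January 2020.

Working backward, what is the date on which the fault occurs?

The ticket is closed: Jan 10, 2020.
Power is restored: Jan 10, 2020 − 3 days = Jan 7, 2020.
The repair is complete: Jan 7, 2020 − 5 days = Jan 2, 2020.
The fault is located: Jan 2, 2020 − 41 days = Nov 22, 2019.
A crew is dispatched: Nov 22, 2019 − 16 days = Nov 6, 2019.
The outage is reported: Nov 6, 2019 − 7 days = Oct 30, 2019.
The fault occurs: Oct 30, 2019 − 12 days = Oct 18, 2019.

18 October 2019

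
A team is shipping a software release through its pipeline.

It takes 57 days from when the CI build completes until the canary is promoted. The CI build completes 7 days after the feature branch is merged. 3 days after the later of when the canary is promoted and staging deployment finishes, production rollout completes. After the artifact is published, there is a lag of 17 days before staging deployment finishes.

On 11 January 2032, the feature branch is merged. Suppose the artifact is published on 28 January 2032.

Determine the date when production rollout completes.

The feature branch is merged: Jan 11, 2032.
The CI build completes: Jan 11, 2032 + 7 days = Jan 18, 2032.
The canary is promoted: Jan 18, 2032 + 57 days = Mar 15, 2032.
The artifact is published: Jan 28, 2032.
Staging deployment finishes: Jan 28, 2032 + 17 days = Feb 14, 2032.
Both prerequisites met — the canary is promoted (Mar 15, 2032), staging deployment finishes (Feb 14, 2032); the later is Mar 15, 2032.
Production rollout completes: Mar 15, 2032 + 3 days = Mar 18, 2032.

18 March 2032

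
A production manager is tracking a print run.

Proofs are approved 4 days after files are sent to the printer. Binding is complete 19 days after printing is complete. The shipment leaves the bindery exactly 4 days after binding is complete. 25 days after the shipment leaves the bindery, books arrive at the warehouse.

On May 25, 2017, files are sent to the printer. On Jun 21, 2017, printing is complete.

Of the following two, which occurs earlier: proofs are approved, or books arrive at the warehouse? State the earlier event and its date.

Proofs are approved — May 29, 2017

Files are sent to the printer: May 25, 2017.
Proofs are approved: May 25, 2017 + 4 days = May 29, 2017.
Printing is complete: Jun 21, 2017.
Binding is complete: Jun 21, 2017 + 19 days = Jul 10, 2017.
The shipment leaves the bindery: Jul 10, 2017 + 4 days = Jul 14, 2017.
Books arrive at the warehouse: Jul 14, 2017 + 25 days = Aug 8, 2017.
Comparing: proofs are approved on May 29, 2017 vs books arrive at the warehouse on Aug 8, 2017. Earlier: proofs are approved.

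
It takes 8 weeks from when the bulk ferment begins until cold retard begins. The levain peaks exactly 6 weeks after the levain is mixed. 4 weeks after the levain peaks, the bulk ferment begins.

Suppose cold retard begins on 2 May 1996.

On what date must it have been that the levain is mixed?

Cold retard begins: May 2, 1996.
The bulk ferment begins: May 2, 1996 − 8 weeks = Mar 7, 1996.
The levain peaks: Mar 7, 1996 − 4 weeks = Feb 8, 1996.
The levain is mixed: Feb 8, 1996 − 6 weeks = Dec 28, 1995.

28 December 1995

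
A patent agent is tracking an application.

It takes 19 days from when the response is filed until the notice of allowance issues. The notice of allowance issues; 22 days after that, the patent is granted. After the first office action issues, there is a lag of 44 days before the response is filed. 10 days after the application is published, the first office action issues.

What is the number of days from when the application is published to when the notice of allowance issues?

Causal path: the application is published → the first office action issues → the response is filed → the notice of allowance issues.
Total delay along the path: 10 + 44 + 19 = 73 days.

73 days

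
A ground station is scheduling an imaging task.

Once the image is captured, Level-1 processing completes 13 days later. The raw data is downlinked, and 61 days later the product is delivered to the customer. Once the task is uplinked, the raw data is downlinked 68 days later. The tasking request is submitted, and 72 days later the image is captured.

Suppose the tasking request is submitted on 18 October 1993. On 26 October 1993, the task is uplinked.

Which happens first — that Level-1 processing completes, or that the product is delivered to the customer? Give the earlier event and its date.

Level-1 processing completes — 11 January 1994

The tasking request is submitted: Oct 18, 1993.
The image is captured: Oct 18, 1993 + 72 days = Dec 29, 1993.
Level-1 processing completes: Dec 29, 1993 + 13 days = Jan 11, 1994.
The task is uplinked: Oct 26, 1993.
The raw data is downlinked: Oct 26, 1993 + 68 days = Jan 2, 1994.
The product is delivered to the customer: Jan 2, 1994 + 61 days = Mar 4, 1994.
Comparing: Level-1 processing completes on Jan 11, 1994 vs the product is delivered to the customer on Mar 4, 1994. Earlier: Level-1 processing completes.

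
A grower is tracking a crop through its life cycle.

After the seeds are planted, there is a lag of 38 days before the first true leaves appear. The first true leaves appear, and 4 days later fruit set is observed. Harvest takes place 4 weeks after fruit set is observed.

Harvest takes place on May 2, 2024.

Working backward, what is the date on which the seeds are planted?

Harvest takes place: May 2, 2024.
Fruit set is observed: May 2, 2024 − 4 weeks = Apr 4, 2024.
The first true leaves appear: Apr 4, 2024 − 4 days = Mar 31, 2024.
The seeds are planted: Mar 31, 2024 − 38 days = Feb 22, 2024.

February 22, 2024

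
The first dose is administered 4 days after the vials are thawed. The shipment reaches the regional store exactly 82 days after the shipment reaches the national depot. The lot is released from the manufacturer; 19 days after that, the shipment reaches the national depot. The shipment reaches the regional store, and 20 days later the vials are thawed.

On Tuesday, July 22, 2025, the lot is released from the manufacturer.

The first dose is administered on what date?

Monday, November 24, 2025

The lot is released from the manufacturer: Jul 22, 2025.
The shipment reaches the national depot: Jul 22, 2025 + 19 days = Aug 10, 2025.
The shipment reaches the regional store: Aug 10, 2025 + 82 days = Oct 31, 2025.
The vials are thawed: Oct 31, 2025 + 20 days = Nov 20, 2025.
The first dose is administered: Nov 20, 2025 + 4 days = Nov 24, 2025.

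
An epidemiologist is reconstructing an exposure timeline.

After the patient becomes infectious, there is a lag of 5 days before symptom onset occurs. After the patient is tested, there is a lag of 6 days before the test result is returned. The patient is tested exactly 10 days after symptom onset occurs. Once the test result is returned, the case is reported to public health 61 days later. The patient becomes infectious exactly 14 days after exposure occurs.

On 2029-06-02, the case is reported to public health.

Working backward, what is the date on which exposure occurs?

The case is reported to public health: Jun 2, 2029.
The test result is returned: Jun 2, 2029 − 61 days = Apr 2, 2029.
The patient is tested: Apr 2, 2029 − 6 days = Mar 27, 2029.
Symptom onset occurs: Mar 27, 2029 − 10 days = Mar 17, 2029.
The patient becomes infectious: Mar 17, 2029 − 5 days = Mar 12, 2029.
Exposure occurs: Mar 12, 2029 − 14 days = Feb 26, 2029.

2029-02-26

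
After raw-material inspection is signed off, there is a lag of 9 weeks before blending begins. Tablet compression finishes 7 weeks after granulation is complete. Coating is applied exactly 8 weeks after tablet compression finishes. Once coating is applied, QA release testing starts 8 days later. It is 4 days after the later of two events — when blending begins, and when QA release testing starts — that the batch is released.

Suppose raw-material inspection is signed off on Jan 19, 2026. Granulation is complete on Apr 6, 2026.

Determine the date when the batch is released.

Aug 1, 2026

Raw-material inspection is signed off: Jan 19, 2026.
Blending begins: Jan 19, 2026 + 9 weeks = Mar 23, 2026.
Granulation is complete: Apr 6, 2026.
Tablet compression finishes: Apr 6, 2026 + 7 weeks = May 25, 2026.
Coating is applied: May 25, 2026 + 8 weeks = Jul 20, 2026.
QA release testing starts: Jul 20, 2026 + 8 days = Jul 28, 2026.
Both prerequisites met — blending begins (Mar 23, 2026), QA release testing starts (Jul 28, 2026); the later is Jul 28, 2026.
The batch is released: Jul 28, 2026 + 4 days = Aug 1, 2026.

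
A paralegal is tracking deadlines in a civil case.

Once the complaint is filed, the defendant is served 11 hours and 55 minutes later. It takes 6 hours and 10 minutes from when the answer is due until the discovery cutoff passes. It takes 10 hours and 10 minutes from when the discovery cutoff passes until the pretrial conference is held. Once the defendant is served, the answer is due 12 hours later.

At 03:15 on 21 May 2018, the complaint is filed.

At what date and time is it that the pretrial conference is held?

The complaint is filed: 03:15 May 21, 2018.
The defendant is served: 03:15 May 21, 2018 + 11h55m = 15:10 May 21, 2018.
The answer is due: 15:10 May 21, 2018 + 12h = 03:10 May 22, 2018.
The discovery cutoff passes: 03:10 May 22, 2018 + 6h10m = 09:20 May 22, 2018.
The pretrial conference is held: 09:20 May 22, 2018 + 10h10m = 19:30 May 22, 2018.

19:30 on 22 May 2018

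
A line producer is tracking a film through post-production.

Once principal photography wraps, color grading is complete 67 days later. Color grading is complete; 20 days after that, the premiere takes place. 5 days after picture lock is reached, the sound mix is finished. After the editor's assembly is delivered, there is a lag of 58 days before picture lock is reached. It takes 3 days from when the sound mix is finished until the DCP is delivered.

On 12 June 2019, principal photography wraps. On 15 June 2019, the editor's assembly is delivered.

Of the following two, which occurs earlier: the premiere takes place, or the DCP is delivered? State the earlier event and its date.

Principal photography wraps: Jun 12, 2019.
Color grading is complete: Jun 12, 2019 + 67 days = Aug 18, 2019.
The premiere takes place: Aug 18, 2019 + 20 days = Sep 7, 2019.
The editor's assembly is delivered: Jun 15, 2019.
Picture lock is reached: Jun 15, 2019 + 58 days = Aug 12, 2019.
The sound mix is finished: Aug 12, 2019 + 5 days = Aug 17, 2019.
The DCP is delivered: Aug 17, 2019 + 3 days = Aug 20, 2019.
Comparing: the premiere takes place on Sep 7, 2019 vs the DCP is delivered on Aug 20, 2019. Earlier: the DCP is delivered.

The DCP is delivered — 20 August 2019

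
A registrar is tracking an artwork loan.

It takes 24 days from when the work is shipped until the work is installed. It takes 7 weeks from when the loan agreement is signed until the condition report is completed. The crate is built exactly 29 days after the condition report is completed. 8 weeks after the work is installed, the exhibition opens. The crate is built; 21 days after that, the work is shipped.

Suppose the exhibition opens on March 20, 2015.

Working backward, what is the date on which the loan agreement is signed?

September 22, 2014

The exhibition opens: Mar 20, 2015.
The work is installed: Mar 20, 2015 − 8 weeks = Jan 23, 2015.
The work is shipped: Jan 23, 2015 − 24 days = Dec 30, 2014.
The crate is built: Dec 30, 2014 − 21 days = Dec 9, 2014.
The condition report is completed: Dec 9, 2014 − 29 days = Nov 10, 2014.
The loan agreement is signed: Nov 10, 2014 − 7 weeks = Sep 22, 2014.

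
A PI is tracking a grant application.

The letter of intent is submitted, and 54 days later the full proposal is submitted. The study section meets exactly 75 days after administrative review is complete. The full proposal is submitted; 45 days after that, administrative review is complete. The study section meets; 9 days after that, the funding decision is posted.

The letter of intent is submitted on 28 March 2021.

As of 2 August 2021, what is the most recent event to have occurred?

The letter of intent is submitted: Mar 28, 2021.
The full proposal is submitted: Mar 28, 2021 + 54 days = May 21, 2021.
Administrative review is complete: May 21, 2021 + 45 days = Jul 5, 2021.
The study section meets: Jul 5, 2021 + 75 days = Sep 18, 2021.
The funding decision is posted: Sep 18, 2021 + 9 days = Sep 27, 2021.
Aug 2, 2021 falls between when administrative review is complete (Jul 5, 2021) and when the study section meets (Sep 18, 2021).

Administrative review is complete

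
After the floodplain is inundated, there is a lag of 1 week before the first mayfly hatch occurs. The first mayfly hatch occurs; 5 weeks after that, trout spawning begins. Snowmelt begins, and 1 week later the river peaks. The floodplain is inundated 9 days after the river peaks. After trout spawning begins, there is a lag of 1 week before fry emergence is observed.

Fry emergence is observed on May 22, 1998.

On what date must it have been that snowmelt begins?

March 18, 1998

Fry emergence is observed: May 22, 1998.
Trout spawning begins: May 22, 1998 − 1 week = May 15, 1998.
The first mayfly hatch occurs: May 15, 1998 − 5 weeks = Apr 10, 1998.
The floodplain is inundated: Apr 10, 1998 − 1 week = Apr 3, 1998.
The river peaks: Apr 3, 1998 − 9 days = Mar 25, 1998.
Snowmelt begins: Mar 25, 1998 − 1 week = Mar 18, 1998.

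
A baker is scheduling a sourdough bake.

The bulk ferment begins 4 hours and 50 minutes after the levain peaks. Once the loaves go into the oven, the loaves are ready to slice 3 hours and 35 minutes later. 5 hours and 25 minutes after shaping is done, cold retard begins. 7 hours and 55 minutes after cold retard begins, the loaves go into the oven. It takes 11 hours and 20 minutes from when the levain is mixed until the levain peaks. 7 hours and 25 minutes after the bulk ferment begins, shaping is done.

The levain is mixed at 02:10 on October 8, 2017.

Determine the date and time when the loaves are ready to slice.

18:40 on October 9, 2017

The levain is mixed: 02:10 Oct 8, 2017.
The levain peaks: 02:10 Oct 8, 2017 + 11h20m = 13:30 Oct 8, 2017.
The bulk ferment begins: 13:30 Oct 8, 2017 + 4h50m = 18:20 Oct 8, 2017.
Shaping is done: 18:20 Oct 8, 2017 + 7h25m = 01:45 Oct 9, 2017.
Cold retard begins: 01:45 Oct 9, 2017 + 5h25m = 07:10 Oct 9, 2017.
The loaves go into the oven: 07:10 Oct 9, 2017 + 7h55m = 15:05 Oct 9, 2017.
The loaves are ready to slice: 15:05 Oct 9, 2017 + 3h35m = 18:40 Oct 9, 2017.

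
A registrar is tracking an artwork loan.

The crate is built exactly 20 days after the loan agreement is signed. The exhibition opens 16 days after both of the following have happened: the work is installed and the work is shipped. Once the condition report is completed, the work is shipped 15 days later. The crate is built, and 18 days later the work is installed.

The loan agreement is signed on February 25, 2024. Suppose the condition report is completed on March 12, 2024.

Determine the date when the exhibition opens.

The loan agreement is signed: Feb 25, 2024.
The crate is built: Feb 25, 2024 + 20 days = Mar 16, 2024.
The work is installed: Mar 16, 2024 + 18 days = Apr 3, 2024.
The condition report is completed: Mar 12, 2024.
The work is shipped: Mar 12, 2024 + 15 days = Mar 27, 2024.
Both prerequisites met — the work is installed (Apr 3, 2024), the work is shipped (Mar 27, 2024); the later is Apr 3, 2024.
The exhibition opens: Apr 3, 2024 + 16 days = Apr 19, 2024.

April 19, 2024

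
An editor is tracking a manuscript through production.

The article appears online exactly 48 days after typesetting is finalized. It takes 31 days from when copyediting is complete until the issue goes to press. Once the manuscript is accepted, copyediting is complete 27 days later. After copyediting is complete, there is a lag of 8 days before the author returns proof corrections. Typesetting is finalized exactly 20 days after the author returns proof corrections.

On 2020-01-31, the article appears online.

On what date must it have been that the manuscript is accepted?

2019-10-20

The article appears online: Jan 31, 2020.
Typesetting is finalized: Jan 31, 2020 − 48 days = Dec 14, 2019.
The author returns proof corrections: Dec 14, 2019 − 20 days = Nov 24, 2019.
Copyediting is complete: Nov 24, 2019 − 8 days = Nov 16, 2019.
The manuscript is accepted: Nov 16, 2019 − 27 days = Oct 20, 2019.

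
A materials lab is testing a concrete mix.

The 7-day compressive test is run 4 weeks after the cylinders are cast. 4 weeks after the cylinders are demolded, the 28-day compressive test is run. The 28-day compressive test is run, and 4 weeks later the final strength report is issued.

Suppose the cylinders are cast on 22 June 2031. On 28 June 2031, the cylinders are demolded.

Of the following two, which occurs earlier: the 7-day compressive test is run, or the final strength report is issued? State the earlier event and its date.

The 7-day compressive test is run — 20 July 2031

The cylinders are cast: Jun 22, 2031.
The 7-day compressive test is run: Jun 22, 2031 + 4 weeks = Jul 20, 2031.
The cylinders are demolded: Jun 28, 2031.
The 28-day compressive test is run: Jun 28, 2031 + 4 weeks = Jul 26, 2031.
The final strength report is issued: Jul 26, 2031 + 4 weeks = Aug 23, 2031.
Comparing: the 7-day compressive test is run on Jul 20, 2031 vs the final strength report is issued on Aug 23, 2031. Earlier: the 7-day compressive test is run.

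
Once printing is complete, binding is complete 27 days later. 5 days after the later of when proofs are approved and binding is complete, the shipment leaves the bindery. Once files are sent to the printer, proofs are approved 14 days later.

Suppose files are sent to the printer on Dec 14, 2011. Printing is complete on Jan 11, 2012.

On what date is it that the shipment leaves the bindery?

Feb 12, 2012

Files are sent to the printer: Dec 14, 2011.
Proofs are approved: Dec 14, 2011 + 14 days = Dec 28, 2011.
Printing is complete: Jan 11, 2012.
Binding is complete: Jan 11, 2012 + 27 days = Feb 7, 2012.
Both prerequisites met — proofs are approved (Dec 28, 2011), binding is complete (Feb 7, 2012); the later is Feb 7, 2012.
The shipment leaves the bindery: Feb 7, 2012 + 5 days = Feb 12, 2012.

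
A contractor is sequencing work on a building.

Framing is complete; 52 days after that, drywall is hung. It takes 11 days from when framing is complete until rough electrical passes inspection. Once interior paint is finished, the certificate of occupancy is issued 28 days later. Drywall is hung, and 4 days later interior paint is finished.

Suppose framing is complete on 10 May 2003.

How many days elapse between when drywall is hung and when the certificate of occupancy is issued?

Causal path: drywall is hung → interior paint is finished → the certificate of occupancy is issued.
Total delay along the path: 4 + 28 = 32 days.

32 days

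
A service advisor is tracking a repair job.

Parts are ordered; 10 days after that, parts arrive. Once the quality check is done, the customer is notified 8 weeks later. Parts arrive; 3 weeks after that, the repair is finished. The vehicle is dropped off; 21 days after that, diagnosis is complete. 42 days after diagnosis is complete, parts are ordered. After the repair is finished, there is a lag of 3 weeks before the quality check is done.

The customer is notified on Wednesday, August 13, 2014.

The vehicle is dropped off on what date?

Sunday, February 23, 2014

The customer is notified: Aug 13, 2014.
The quality check is done: Aug 13, 2014 − 8 weeks = Jun 18, 2014.
The repair is finished: Jun 18, 2014 − 3 weeks = May 28, 2014.
Parts arrive: May 28, 2014 − 3 weeks = May 7, 2014.
Parts are ordered: May 7, 2014 − 10 days = Apr 27, 2014.
Diagnosis is complete: Apr 27, 2014 − 42 days = Mar 16, 2014.
The vehicle is dropped off: Mar 16, 2014 − 21 days = Feb 23, 2014.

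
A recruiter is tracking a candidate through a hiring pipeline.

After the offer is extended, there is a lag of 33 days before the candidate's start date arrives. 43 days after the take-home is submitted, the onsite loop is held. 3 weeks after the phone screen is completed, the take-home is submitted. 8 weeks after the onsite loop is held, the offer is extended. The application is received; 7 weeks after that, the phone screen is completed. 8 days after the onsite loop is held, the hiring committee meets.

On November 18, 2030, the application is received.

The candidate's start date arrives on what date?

The application is received: Nov 18, 2030.
The phone screen is completed: Nov 18, 2030 + 7 weeks = Jan 6, 2031.
The take-home is submitted: Jan 6, 2031 + 3 weeks = Jan 27, 2031.
The onsite loop is held: Jan 27, 2031 + 43 days = Mar 11, 2031.
The offer is extended: Mar 11, 2031 + 8 weeks = May 6, 2031.
The candidate's start date arrives: May 6, 2031 + 33 days = Jun 8, 2031.

June 8, 2031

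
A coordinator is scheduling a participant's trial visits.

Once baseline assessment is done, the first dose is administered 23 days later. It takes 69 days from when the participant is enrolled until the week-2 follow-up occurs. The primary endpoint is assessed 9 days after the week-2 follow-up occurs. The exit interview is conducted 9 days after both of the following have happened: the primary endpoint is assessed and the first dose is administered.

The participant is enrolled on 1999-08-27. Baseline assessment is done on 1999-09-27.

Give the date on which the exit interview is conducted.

1999-11-22

The participant is enrolled: Aug 27, 1999.
The week-2 follow-up occurs: Aug 27, 1999 + 69 days = Nov 4, 1999.
The primary endpoint is assessed: Nov 4, 1999 + 9 days = Nov 13, 1999.
Baseline assessment is done: Sep 27, 1999.
The first dose is administered: Sep 27, 1999 + 23 days = Oct 20, 1999.
Both prerequisites met — the primary endpoint is assessed (Nov 13, 1999), the first dose is administered (Oct 20, 1999); the later is Nov 13, 1999.
The exit interview is conducted: Nov 13, 1999 + 9 days = Nov 22, 1999.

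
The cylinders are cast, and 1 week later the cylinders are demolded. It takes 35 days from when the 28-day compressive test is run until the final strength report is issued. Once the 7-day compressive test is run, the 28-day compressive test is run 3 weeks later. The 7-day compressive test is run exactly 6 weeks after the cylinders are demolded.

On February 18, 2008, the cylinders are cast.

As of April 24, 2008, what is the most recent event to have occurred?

The cylinders are cast: Feb 18, 2008.
The cylinders are demolded: Feb 18, 2008 + 1 week = Feb 25, 2008.
The 7-day compressive test is run: Feb 25, 2008 + 6 weeks = Apr 7, 2008.
The 28-day compressive test is run: Apr 7, 2008 + 3 weeks = Apr 28, 2008.
The final strength report is issued: Apr 28, 2008 + 35 days = Jun 2, 2008.
Apr 24, 2008 falls between when the 7-day compressive test is run (Apr 7, 2008) and when the 28-day compressive test is run (Apr 28, 2008).

The 7-day compressive test is run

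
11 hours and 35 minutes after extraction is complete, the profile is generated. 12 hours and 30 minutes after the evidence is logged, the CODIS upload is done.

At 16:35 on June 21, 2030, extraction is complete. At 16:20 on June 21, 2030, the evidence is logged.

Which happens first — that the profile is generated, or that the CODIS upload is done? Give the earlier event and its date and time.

The profile is generated — 04:10 on June 22, 2030

Extraction is complete: 16:35 Jun 21, 2030.
The profile is generated: 16:35 Jun 21, 2030 + 11h35m = 04:10 Jun 22, 2030.
The evidence is logged: 16:20 Jun 21, 2030.
The CODIS upload is done: 16:20 Jun 21, 2030 + 12h30m = 04:50 Jun 22, 2030.
Comparing: the profile is generated at 04:10 Jun 22, 2030 vs the CODIS upload is done at 04:50 Jun 22, 2030. Earlier: the profile is generated.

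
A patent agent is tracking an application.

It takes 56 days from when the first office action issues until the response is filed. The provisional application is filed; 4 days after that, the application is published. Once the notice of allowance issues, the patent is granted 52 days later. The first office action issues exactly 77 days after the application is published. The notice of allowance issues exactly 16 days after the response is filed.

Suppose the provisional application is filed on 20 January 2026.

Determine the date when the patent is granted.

13 August 2026

The provisional application is filed: Jan 20, 2026.
The application is published: Jan 20, 2026 + 4 days = Jan 24, 2026.
The first office action issues: Jan 24, 2026 + 77 days = Apr 11, 2026.
The response is filed: Apr 11, 2026 + 56 days = Jun 6, 2026.
The notice of allowance issues: Jun 6, 2026 + 16 days = Jun 22, 2026.
The patent is granted: Jun 22, 2026 + 52 days = Aug 13, 2026.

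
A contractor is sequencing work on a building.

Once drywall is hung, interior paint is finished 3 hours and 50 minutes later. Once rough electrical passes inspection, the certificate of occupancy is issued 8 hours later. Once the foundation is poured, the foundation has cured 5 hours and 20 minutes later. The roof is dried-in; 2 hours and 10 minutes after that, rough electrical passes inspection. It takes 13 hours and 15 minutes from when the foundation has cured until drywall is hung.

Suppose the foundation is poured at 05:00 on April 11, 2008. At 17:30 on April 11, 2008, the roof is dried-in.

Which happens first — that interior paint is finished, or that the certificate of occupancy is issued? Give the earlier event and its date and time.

The foundation is poured: 05:00 Apr 11, 2008.
The foundation has cured: 05:00 Apr 11, 2008 + 5h20m = 10:20 Apr 11, 2008.
Drywall is hung: 10:20 Apr 11, 2008 + 13h15m = 23:35 Apr 11, 2008.
Interior paint is finished: 23:35 Apr 11, 2008 + 3h50m = 03:25 Apr 12, 2008.
The roof is dried-in: 17:30 Apr 11, 2008.
Rough electrical passes inspection: 17:30 Apr 11, 2008 + 2h10m = 19:40 Apr 11, 2008.
The certificate of occupancy is issued: 19:40 Apr 11, 2008 + 8h = 03:40 Apr 12, 2008.
Comparing: interior paint is finished at 03:25 Apr 12, 2008 vs the certificate of occupancy is issued at 03:40 Apr 12, 2008. Earlier: interior paint is finished.

Interior paint is finished — 03:25 on April 12, 2008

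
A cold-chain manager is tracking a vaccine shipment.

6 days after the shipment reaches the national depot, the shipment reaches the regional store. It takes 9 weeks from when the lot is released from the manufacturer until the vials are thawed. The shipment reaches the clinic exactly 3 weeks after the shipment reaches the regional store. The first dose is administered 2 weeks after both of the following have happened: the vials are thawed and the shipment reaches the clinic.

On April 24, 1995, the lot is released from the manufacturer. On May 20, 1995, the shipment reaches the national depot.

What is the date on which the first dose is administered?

July 10, 1995

The lot is released from the manufacturer: Apr 24, 1995.
The vials are thawed: Apr 24, 1995 + 9 weeks = Jun 26, 1995.
The shipment reaches the national depot: May 20, 1995.
The shipment reaches the regional store: May 20, 1995 + 6 days = May 26, 1995.
The shipment reaches the clinic: May 26, 1995 + 3 weeks = Jun 16, 1995.
Both prerequisites met — the vials are thawed (Jun 26, 1995), the shipment reaches the clinic (Jun 16, 1995); the later is Jun 26, 1995.
The first dose is administered: Jun 26, 1995 + 2 weeks = Jul 10, 1995.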